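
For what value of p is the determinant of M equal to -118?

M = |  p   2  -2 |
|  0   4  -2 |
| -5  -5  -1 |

p = 7

Expanding along the column containing p, det(M) is linear in p: det(M) = (-14)·p + (-20).
Set (-14)·p + (-20) = -118  ⇒  (-14)·p = -98  ⇒  p = 7.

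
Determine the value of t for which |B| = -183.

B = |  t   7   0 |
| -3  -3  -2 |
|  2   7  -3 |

Expanding along the row containing t, det(B) is linear in t: det(B) = (23)·t + (-91).
Set (23)·t + (-91) = -183  ⇒  (23)·t = -92  ⇒  t = -4.

t = -4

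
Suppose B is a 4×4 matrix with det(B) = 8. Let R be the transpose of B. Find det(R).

det(Bᵀ) = det(B).
det(R) = (1)·(8) = 8

8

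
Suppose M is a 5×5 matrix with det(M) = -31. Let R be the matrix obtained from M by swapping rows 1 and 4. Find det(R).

The determinant is 31.

Swapping two rows multiplies the determinant by −1.
det(R) = (-1)·(-31) = 31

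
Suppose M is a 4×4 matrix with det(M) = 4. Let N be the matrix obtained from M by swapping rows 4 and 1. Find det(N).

Swapping two rows multiplies the determinant by −1.
det(N) = (-1)·(4) = -4

det(N) = -4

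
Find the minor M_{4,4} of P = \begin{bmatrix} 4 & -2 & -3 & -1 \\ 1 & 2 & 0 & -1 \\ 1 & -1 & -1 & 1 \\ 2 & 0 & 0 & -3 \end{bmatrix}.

The minor is -1.

Delete row 4 and column 4; the remaining 3×3 submatrix is [4 -2 -3; 1 2 0; 1 -1 -1].
Its determinant is -1.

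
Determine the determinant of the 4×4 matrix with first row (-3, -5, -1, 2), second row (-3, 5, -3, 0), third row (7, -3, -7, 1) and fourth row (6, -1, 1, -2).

The determinant is -336.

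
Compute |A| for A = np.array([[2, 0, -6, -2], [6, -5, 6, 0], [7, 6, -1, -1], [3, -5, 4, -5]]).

Expand along row 1 (it has 1 zero):
  + (2) · M_11   where M_11 = det([-5 6 0; 6 -1 -1; -5 4 -5]) = 165
  + (-6) · M_13   where M_13 = det([6 -5 0; 7 6 -1; 3 -5 -5]) = -370
  − (-2) · M_14   where M_14 = det([6 -5 6; 7 6 -1; 3 -5 4]) = -49
det = (+1)·(2)·(165) + (+1)·(-6)·(-370) + (-1)·(-2)·(-49) = 2452

The determinant is 2452.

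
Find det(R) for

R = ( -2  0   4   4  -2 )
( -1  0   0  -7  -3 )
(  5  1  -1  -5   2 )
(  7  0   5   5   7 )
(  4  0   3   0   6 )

The determinant is 760.

Expand along column 2 (it has 4 zeros):
  − (1) · M_32   where M_32 = det([-2 4 4 -2; -1 0 -7 -3; 7 5 5 7; 4 3 0 6]) = -760
det = (-1)·(1)·(-760) = 760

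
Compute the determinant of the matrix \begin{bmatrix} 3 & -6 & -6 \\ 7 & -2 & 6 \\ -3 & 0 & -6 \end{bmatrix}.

Expand along row 3:
  + (-3) · |-6 -6; -2 6| = (-3)·(-36 − 12) = 144
  + (-6) · |3 -6; 7 -2| = (-6)·(-6 − (-42)) = -216
Sum: (144) + (-216) = -72

-72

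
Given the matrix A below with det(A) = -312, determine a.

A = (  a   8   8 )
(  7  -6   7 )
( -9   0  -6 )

8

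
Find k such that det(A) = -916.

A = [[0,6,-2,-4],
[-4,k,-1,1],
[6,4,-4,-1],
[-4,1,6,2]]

3

Expanding along the row containing k, det(A) is linear in k: det(A) = (-64)·k + (-724).
Set (-64)·k + (-724) = -916  ⇒  (-64)·k = -192  ⇒  k = 3.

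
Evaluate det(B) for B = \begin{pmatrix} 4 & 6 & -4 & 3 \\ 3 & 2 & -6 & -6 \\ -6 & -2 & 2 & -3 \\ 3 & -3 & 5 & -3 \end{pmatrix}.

-1254

Expand along row 1:
  + (4) · M_11   where M_11 = det([2 -6 -6; -2 2 -3; -3 5 -3]) = 24
  − (6) · M_12   where M_12 = det([3 -6 -6; -6 2 -3; 3 5 -3]) = 405
  + (-4) · M_13   where M_13 = det([3 2 -6; -6 -2 -3; 3 -3 -3]) = -207
  − (3) · M_14   where M_14 = det([3 2 -6; -6 -2 2; 3 -3 5]) = -84
det = (+1)·(4)·(24) + (-1)·(6)·(405) + (+1)·(-4)·(-207) + (-1)·(3)·(-84) = -1254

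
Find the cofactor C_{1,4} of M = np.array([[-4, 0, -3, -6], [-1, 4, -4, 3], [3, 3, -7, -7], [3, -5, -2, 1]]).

-77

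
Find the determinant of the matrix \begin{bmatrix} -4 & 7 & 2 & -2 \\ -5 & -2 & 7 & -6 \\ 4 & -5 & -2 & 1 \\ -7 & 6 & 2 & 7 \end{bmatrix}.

159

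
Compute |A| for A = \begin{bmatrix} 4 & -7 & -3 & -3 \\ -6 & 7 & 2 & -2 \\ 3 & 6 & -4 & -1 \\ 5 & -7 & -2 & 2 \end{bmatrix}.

The determinant is 205.

Expand along row 1:
  + (4) · M_11   where M_11 = det([7 2 -2; 6 -4 -1; -7 -2 2]) = 0
  − (-7) · M_12   where M_12 = det([-6 2 -2; 3 -4 -1; 5 -2 2]) = 10
  + (-3) · M_13   where M_13 = det([-6 7 -2; 3 6 -1; 5 -7 2]) = -5
  − (-3) · M_14   where M_14 = det([-6 7 2; 3 6 -4; 5 -7 -2]) = 40
det = (+1)·(4)·(0) + (-1)·(-7)·(10) + (+1)·(-3)·(-5) + (-1)·(-3)·(40) = 205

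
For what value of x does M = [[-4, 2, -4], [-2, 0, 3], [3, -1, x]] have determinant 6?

Expanding along the column containing x, det(M) is linear in x: det(M) = (4)·x + (-2).
Set (4)·x + (-2) = 6  ⇒  (4)·x = 8  ⇒  x = 2.

x = 2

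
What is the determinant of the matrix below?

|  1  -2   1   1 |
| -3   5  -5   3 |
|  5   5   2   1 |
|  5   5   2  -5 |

-198

Expand along row 1:
  + (1) · M_11   where M_11 = det([5 -5 3; 5 2 1; 5 2 -5]) = -210
  − (-2) · M_12   where M_12 = det([-3 -5 3; 5 2 1; 5 2 -5]) = -114
  + (1) · M_13   where M_13 = det([-3 5 3; 5 5 1; 5 5 -5]) = 240
  − (1) · M_14   where M_14 = det([-3 5 -5; 5 5 2; 5 5 2]) = 0
det = (+1)·(1)·(-210) + (-1)·(-2)·(-114) + (+1)·(1)·(240) + (-1)·(1)·(0) = -198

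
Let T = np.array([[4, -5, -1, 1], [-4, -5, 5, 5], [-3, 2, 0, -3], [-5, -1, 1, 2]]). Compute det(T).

352

Expand along row 3 (it has 1 zero):
  + (-3) · M_31   where M_31 = det([-5 -1 1; -5 5 5; -1 1 2]) = -30
  − (2) · M_32   where M_32 = det([4 -1 1; -4 5 5; -5 1 2]) = 58
  − (-3) · M_34   where M_34 = det([4 -5 -1; -4 -5 5; -5 -1 1]) = 126
det = (+1)·(-3)·(-30) + (-1)·(2)·(58) + (-1)·(-3)·(126) = 352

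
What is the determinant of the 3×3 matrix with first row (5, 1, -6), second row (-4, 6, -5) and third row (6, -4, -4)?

-146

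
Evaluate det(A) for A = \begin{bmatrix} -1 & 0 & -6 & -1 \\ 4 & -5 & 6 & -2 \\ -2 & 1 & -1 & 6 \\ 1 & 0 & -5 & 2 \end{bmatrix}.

411

Expand along column 2 (it has 2 zeros):
  + (-5) · M_22   where M_22 = det([-1 -6 -1; -2 -1 6; 1 -5 2]) = -99
  − (1) · M_32   where M_32 = det([-1 -6 -1; 4 6 -2; 1 -5 2]) = 84
det = (+1)·(-5)·(-99) + (-1)·(1)·(84) = 411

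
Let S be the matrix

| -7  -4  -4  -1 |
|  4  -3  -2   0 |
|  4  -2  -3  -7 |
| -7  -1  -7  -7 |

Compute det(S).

|S| = -1005

Expand along row 2 (it has 1 zero):
  − (4) · M_21   where M_21 = det([-4 -4 -1; -2 -3 -7; -1 -7 -7]) = 129
  + (-3) · M_22   where M_22 = det([-7 -4 -1; 4 -3 -7; -7 -7 -7]) = -63
  − (-2) · M_23   where M_23 = det([-7 -4 -1; 4 -2 -7; -7 -1 -7]) = -339
det = (-1)·(4)·(129) + (+1)·(-3)·(-63) + (-1)·(-2)·(-339) = -1005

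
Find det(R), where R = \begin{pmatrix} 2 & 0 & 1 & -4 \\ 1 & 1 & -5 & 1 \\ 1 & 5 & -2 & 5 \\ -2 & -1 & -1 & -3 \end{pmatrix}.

Expand along row 1 (it has 1 zero):
  + (2) · M_11   where M_11 = det([1 -5 1; 5 -2 5; -1 -1 -3]) = -46
  + (1) · M_13   where M_13 = det([1 1 1; 1 5 5; -2 -1 -3]) = -8
  − (-4) · M_14   where M_14 = det([1 1 -5; 1 5 -2; -2 -1 -1]) = -47
det = (+1)·(2)·(-46) + (+1)·(1)·(-8) + (-1)·(-4)·(-47) = -288

-288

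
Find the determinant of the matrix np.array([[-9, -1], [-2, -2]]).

det = (-9)·(-2) − (-1)·(-2) = 18 − 2 = 16

16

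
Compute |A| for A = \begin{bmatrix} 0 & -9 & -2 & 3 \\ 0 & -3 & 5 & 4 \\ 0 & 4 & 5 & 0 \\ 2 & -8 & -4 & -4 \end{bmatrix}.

The determinant is -86.

Expand along column 1 (it has 3 zeros):
  − (2) · M_41   where M_41 = det([-9 -2 3; -3 5 4; 4 5 0]) = 43
det = (-1)·(2)·(43) = -86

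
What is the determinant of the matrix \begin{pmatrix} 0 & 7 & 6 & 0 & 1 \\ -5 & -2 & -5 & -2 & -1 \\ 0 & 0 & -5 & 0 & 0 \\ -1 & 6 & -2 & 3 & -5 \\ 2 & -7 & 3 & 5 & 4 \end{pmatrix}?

Expand along row 3 (it has 4 zeros):
  + (-5) · M_33   where M_33 = det([0 7 0 1; -5 -2 -2 -1; -1 6 3 -5; 2 -7 5 4]) = 1401
det = (+1)·(-5)·(1401) = -7005

-7005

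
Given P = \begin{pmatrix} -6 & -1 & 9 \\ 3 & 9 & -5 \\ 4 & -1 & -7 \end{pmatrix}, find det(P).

det(P) = 56

Expand along column 1:
  + (-6) · |9 -5; -1 -7| = (-6)·(-63 − 5) = 408
  − 3 · |-1 9; -1 -7| = −3·(7 − (-9)) = -48
  + 4 · |-1 9; 9 -5| = 4·(5 − 81) = -304
Sum: (408) + (-48) + (-304) = 56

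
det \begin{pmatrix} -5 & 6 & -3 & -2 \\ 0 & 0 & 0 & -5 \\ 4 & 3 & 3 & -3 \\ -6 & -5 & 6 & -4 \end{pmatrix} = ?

Expand along row 2 (it has 3 zeros):
  + (-5) · M_24   where M_24 = det([-5 6 -3; 4 3 3; -6 -5 6]) = -411
det = (+1)·(-5)·(-411) = 2055

2055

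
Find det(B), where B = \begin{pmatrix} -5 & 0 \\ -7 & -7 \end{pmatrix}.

det(B) = (-5)·(-7) − 0·(-7) = 35 − 0 = 35

35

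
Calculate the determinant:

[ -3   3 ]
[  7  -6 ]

The determinant is -3.

det = (-3)·(-6) − 3·7 = 18 − 21 = -3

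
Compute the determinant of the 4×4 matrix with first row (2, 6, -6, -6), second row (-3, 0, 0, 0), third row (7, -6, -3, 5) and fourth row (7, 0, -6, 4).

-756

Expand along row 2 (it has 3 zeros):
  − (-3) · M_21   where M_21 = det([6 -6 -6; -6 -3 5; 0 -6 4]) = -252
det = (-1)·(-3)·(-252) = -756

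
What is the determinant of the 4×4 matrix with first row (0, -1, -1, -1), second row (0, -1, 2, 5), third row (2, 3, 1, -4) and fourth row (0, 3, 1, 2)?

Expand along column 1 (it has 3 zeros):
  + (2) · M_31   where M_31 = det([-1 -1 -1; -1 2 5; 3 1 2]) = -9
det = (+1)·(2)·(-9) = -18

-18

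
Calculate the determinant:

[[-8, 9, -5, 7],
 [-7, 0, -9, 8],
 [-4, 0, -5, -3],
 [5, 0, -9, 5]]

Expand along column 2 (it has 3 zeros):
  − (9) · M_12   where M_12 = det([-7 -9 8; -4 -5 -3; 5 -9 5]) = 807
det = (-1)·(9)·(807) = -7263

-7263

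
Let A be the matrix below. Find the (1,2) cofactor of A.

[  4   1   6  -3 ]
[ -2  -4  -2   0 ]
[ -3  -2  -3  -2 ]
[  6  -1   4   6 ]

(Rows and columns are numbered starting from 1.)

Delete row 1 and column 2; the remaining 3×3 submatrix is [-2 -2 0; -3 -3 -2; 6 4 6].
Its determinant is 8.
The cofactor carries sign (−1)^(1+2) = −1, so C_{1,2} = −(8) = -8.

-8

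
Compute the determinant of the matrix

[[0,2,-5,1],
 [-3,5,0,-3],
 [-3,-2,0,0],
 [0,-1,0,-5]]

Expand along column 3 (it has 3 zeros):
  + (-5) · M_13   where M_13 = det([-3 5 -3; -3 -2 0; 0 -1 -5]) = -114
det = (+1)·(-5)·(-114) = 570

570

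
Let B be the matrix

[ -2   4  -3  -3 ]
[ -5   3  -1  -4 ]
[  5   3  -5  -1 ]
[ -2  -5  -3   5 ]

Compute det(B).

det(B) = -255

Expand along row 1:
  + (-2) · M_11   where M_11 = det([3 -1 -4; 3 -5 -1; -5 -3 5]) = 62
  − (4) · M_12   where M_12 = det([-5 -1 -4; 5 -5 -1; -2 -3 5]) = 263
  + (-3) · M_13   where M_13 = det([-5 3 -4; 5 3 -1; -2 -5 5]) = -43
  − (-3) · M_14   where M_14 = det([-5 3 -1; 5 3 -5; -2 -5 -3]) = 264
det = (+1)·(-2)·(62) + (-1)·(4)·(263) + (+1)·(-3)·(-43) + (-1)·(-3)·(264) = -255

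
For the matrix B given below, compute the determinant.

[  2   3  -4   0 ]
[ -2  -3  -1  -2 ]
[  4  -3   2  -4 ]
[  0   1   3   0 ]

Expand along row 4 (it has 2 zeros):
  + (1) · M_42   where M_42 = det([2 -4 0; -2 -1 -2; 4 2 -4]) = 80
  − (3) · M_43   where M_43 = det([2 3 0; -2 -3 -2; 4 -3 -4]) = -36
det = (+1)·(1)·(80) + (-1)·(3)·(-36) = 188

188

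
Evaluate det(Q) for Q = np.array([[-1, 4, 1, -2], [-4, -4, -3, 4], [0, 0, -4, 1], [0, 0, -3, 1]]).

det(Q) = -20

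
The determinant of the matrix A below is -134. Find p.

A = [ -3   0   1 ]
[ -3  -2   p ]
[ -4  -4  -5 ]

Expanding along the column containing p, det(A) is linear in p: det(A) = (-12)·p + (-26).
Set (-12)·p + (-26) = -134  ⇒  (-12)·p = -108  ⇒  p = 9.

p = 9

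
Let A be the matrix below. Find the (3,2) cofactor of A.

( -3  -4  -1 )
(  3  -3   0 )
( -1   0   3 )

-3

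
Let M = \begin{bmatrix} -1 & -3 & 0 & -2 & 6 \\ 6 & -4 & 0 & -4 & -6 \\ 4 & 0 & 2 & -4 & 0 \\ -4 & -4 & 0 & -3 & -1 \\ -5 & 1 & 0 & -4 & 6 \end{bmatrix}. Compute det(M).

det(M) = -3416

Expand along column 3 (it has 4 zeros):
  + (2) · M_33   where M_33 = det([-1 -3 -2 6; 6 -4 -4 -6; -4 -4 -3 -1; -5 1 -4 6]) = -1708
det = (+1)·(2)·(-1708) = -3416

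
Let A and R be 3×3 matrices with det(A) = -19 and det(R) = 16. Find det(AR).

-304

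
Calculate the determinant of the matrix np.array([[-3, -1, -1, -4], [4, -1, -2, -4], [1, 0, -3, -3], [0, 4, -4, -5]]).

Expand along row 3 (it has 1 zero):
  + (1) · M_31   where M_31 = det([-1 -1 -4; -1 -2 -4; 4 -4 -5]) = -21
  + (-3) · M_33   where M_33 = det([-3 -1 -4; 4 -1 -4; 0 4 -5]) = -147
  − (-3) · M_34   where M_34 = det([-3 -1 -1; 4 -1 -2; 0 4 -4]) = -68
det = (+1)·(1)·(-21) + (+1)·(-3)·(-147) + (-1)·(-3)·(-68) = 216

216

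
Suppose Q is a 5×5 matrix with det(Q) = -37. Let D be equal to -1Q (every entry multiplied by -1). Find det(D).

The determinant is 37.

For a 5×5 matrix, det(-1Q) = (-1)^5·det(Q) = -1·det(Q).
det(D) = (-1)·(-37) = 37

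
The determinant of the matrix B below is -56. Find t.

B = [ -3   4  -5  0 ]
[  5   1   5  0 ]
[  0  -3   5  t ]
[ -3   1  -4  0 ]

8

Expanding along the row containing t, det(B) is linear in t: det(B) = (-7)·t + (0).
Set (-7)·t + (0) = -56  ⇒  (-7)·t = -56  ⇒  t = 8.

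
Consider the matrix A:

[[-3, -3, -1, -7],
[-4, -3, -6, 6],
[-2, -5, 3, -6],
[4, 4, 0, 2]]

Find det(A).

|A| = -406

Expand along row 4 (it has 1 zero):
  − (4) · M_41   where M_41 = det([-3 -1 -7; -3 -6 6; -5 3 -6]) = 267
  + (4) · M_42   where M_42 = det([-3 -1 -7; -4 -6 6; -2 3 -6]) = 150
  + (2) · M_44   where M_44 = det([-3 -3 -1; -4 -3 -6; -2 -5 3]) = 31
det = (-1)·(4)·(267) + (+1)·(4)·(150) + (+1)·(2)·(31) = -406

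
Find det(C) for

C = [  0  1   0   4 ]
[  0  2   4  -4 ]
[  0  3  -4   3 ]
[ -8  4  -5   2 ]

-672

Expand along column 1 (it has 3 zeros):
  − (-8) · M_41   where M_41 = det([1 0 4; 2 4 -4; 3 -4 3]) = -84
det = (-1)·(-8)·(-84) = -672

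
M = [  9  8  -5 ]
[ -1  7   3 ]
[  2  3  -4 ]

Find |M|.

-232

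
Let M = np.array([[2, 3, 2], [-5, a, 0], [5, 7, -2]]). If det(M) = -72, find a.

Expanding along the row containing a, det(M) is linear in a: det(M) = (-14)·a + (-100).
Set (-14)·a + (-100) = -72  ⇒  (-14)·a = 28  ⇒  a = -2.

-2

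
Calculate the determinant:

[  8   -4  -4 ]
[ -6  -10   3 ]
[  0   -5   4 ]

Expand along column 1:
  + 8 · |-10 3; -5 4| = 8·(-40 − (-15)) = -200
  − (-6) · |-4 -4; -5 4| = −(-6)·(-16 − 20) = -216
Sum: (-200) + (-216) = -416

The determinant is -416.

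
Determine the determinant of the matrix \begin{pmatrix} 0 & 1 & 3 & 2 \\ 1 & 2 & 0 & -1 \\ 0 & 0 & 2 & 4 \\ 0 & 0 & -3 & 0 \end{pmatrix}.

The matrix is block upper-triangular with a 2×2 block and a 2×2 block on the diagonal, so its determinant equals the product of the determinants of the diagonal blocks.
det of the 2×2 block = -1
det of the 2×2 block = 12
det = (-1)·(12) = -12

-12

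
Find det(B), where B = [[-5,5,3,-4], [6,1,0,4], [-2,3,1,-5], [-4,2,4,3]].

|B| = -153

Expand along row 2 (it has 1 zero):
  − (6) · M_21   where M_21 = det([5 3 -4; 3 1 -5; 2 4 3]) = 18
  + (1) · M_22   where M_22 = det([-5 3 -4; -2 1 -5; -4 4 3]) = -21
  + (4) · M_24   where M_24 = det([-5 5 3; -2 3 1; -4 2 4]) = -6
det = (-1)·(6)·(18) + (+1)·(1)·(-21) + (+1)·(4)·(-6) = -153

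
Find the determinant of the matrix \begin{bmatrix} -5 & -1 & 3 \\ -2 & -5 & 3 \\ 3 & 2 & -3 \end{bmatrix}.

Expand along column 1:
  + (-5) · |-5 3; 2 -3| = (-5)·(15 − 6) = -45
  − (-2) · |-1 3; 2 -3| = −(-2)·(3 − 6) = -6
  + 3 · |-1 3; -5 3| = 3·(-3 − (-15)) = 36
Sum: (-45) + (-6) + (36) = -15

-15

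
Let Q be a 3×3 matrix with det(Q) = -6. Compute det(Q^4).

det(Q^4) = (det Q)^4 = (-6)^4 = 1296

The determinant is 1296.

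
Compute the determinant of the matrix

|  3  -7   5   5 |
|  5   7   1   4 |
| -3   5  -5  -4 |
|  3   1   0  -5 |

414

Expand along row 4 (it has 1 zero):
  − (3) · M_41   where M_41 = det([-7 5 5; 7 1 4; 5 -5 -4]) = -72
  + (1) · M_42   where M_42 = det([3 5 5; 5 1 4; -3 -5 -4]) = -22
  + (-5) · M_44   where M_44 = det([3 -7 5; 5 7 1; -3 5 -5]) = -44
det = (-1)·(3)·(-72) + (+1)·(1)·(-22) + (+1)·(-5)·(-44) = 414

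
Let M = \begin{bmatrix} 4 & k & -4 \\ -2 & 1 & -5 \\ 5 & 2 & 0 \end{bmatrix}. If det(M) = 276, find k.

Expanding along the row containing k, det(M) is linear in k: det(M) = (-25)·k + (76).
Set (-25)·k + (76) = 276  ⇒  (-25)·k = 200  ⇒  k = -8.

-8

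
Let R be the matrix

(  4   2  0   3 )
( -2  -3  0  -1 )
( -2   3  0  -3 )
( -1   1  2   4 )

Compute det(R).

Expand along column 3 (it has 3 zeros):
  − (2) · M_43   where M_43 = det([4 2 3; -2 -3 -1; -2 3 -3]) = 4
det = (-1)·(2)·(4) = -8

-8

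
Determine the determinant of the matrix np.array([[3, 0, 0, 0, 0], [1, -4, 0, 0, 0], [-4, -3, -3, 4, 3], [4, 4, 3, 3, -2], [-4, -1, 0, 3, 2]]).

396

The matrix is block lower-triangular with a 2×2 block and a 3×3 block on the diagonal, so its determinant equals the product of the determinants of the diagonal blocks.
det of the 2×2 block = -12
det of the 3×3 block = -33
det = (-12)·(-33) = 396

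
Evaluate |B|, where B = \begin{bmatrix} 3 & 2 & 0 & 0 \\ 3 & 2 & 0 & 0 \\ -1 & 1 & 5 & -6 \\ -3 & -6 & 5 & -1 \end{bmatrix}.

0

B is block lower-triangular with a 2×2 block and a 2×2 block on the diagonal, so its determinant equals the product of the determinants of the diagonal blocks.
det of the 2×2 block = 0
det of the 2×2 block = 25
det = (0)·(25) = 0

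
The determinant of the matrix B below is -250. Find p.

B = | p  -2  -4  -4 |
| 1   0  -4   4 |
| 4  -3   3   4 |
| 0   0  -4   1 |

Expanding along the row containing p, det(B) is linear in p: det(B) = (36)·p + (2).
Set (36)·p + (2) = -250  ⇒  (36)·p = -252  ⇒  p = -7.

-7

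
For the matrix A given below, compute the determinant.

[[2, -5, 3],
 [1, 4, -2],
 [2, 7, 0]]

Expand along column 3:
  + 3 · |1 4; 2 7| = 3·(7 − 8) = -3
  − (-2) · |2 -5; 2 7| = −(-2)·(14 − (-10)) = 48
Sum: (-3) + (48) = 45

45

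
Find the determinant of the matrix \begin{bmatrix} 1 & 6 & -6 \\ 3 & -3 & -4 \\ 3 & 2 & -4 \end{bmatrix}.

Expand along row 1:
  + 1 · |-3 -4; 2 -4| = 1·(12 − (-8)) = 20
  − 6 · |3 -4; 3 -4| = −6·(-12 − (-12)) = 0
  + (-6) · |3 -3; 3 2| = (-6)·(6 − (-9)) = -90
Sum: (20) + (0) + (-90) = -70

-70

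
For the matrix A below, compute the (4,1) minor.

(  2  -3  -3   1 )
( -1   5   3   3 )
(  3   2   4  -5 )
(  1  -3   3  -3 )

Delete row 4 and column 1; the remaining 3×3 submatrix is [-3 -3 1; 5 3 3; 2 4 -5].
Its determinant is 2.

The minor is 2.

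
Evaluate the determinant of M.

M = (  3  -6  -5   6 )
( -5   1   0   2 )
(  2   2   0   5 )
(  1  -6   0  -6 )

Expand along column 3 (it has 3 zeros):
  + (-5) · M_13   where M_13 = det([-5 1 2; 2 2 5; 1 -6 -6]) = -101
det = (+1)·(-5)·(-101) = 505

det(M) = 505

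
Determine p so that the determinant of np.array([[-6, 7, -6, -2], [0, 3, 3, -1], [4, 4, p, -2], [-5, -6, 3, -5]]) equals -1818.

Expanding along the row containing p, det(M) is linear in p: det(M) = (131)·p + (-1818).
Set (131)·p + (-1818) = -1818  ⇒  (131)·p = 0  ⇒  p = 0.

p = 0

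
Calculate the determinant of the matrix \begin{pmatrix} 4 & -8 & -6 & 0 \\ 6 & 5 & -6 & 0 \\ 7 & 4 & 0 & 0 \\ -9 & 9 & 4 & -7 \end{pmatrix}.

Expand along column 4 (it has 3 zeros):
  + (-7) · M_44   where M_44 = det([4 -8 -6; 6 5 -6; 7 4 0]) = 498
det = (+1)·(-7)·(498) = -3486

-3486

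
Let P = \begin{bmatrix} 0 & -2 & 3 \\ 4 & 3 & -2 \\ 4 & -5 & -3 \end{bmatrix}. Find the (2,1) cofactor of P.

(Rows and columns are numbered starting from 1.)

Delete row 2 and column 1; the remaining 2×2 submatrix is [-2 3; -5 -3].
Its determinant is (-2)·(-3) − 3·(-5) = 21.
The cofactor carries sign (−1)^(2+1) = −1, so C_{2,1} = −(21) = -21.

-21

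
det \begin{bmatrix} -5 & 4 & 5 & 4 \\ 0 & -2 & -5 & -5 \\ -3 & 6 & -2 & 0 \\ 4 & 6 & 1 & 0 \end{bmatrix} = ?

The determinant is 720.

Expand along column 4 (it has 2 zeros):
  − (4) · M_14   where M_14 = det([0 -2 -5; -3 6 -2; 4 6 1]) = 220
  + (-5) · M_24   where M_24 = det([-5 4 5; -3 6 -2; 4 6 1]) = -320
det = (-1)·(4)·(220) + (+1)·(-5)·(-320) = 720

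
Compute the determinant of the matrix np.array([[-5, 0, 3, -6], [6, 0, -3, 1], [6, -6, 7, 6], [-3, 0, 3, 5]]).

The determinant is -378.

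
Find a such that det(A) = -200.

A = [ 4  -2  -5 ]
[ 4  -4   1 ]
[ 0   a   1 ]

Expanding along the column containing a, det(A) is linear in a: det(A) = (-24)·a + (-8).
Set (-24)·a + (-8) = -200  ⇒  (-24)·a = -192  ⇒  a = 8.

8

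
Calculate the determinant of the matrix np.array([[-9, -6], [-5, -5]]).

det = (-9)·(-5) − (-6)·(-5) = 45 − 30 = 15

15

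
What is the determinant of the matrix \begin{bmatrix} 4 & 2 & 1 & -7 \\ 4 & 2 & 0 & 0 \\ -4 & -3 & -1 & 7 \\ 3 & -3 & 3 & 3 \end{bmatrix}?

-96

Expand along row 2 (it has 2 zeros):
  − (4) · M_21   where M_21 = det([2 1 -7; -3 -1 7; -3 3 3]) = 24
  + (2) · M_22   where M_22 = det([4 1 -7; -4 -1 7; 3 3 3]) = 0
det = (-1)·(4)·(24) + (+1)·(2)·(0) = -96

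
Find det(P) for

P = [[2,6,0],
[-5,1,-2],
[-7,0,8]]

|P| = 340

Expand along row 1:
  + 2 · |1 -2; 0 8| = 2·(8 − 0) = 16
  − 6 · |-5 -2; -7 8| = −6·(-40 − 14) = 324
Sum: (16) + (324) = 340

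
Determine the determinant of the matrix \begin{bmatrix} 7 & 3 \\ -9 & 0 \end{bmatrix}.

det = 7·0 − 3·(-9) = 0 − (-27) = 27

27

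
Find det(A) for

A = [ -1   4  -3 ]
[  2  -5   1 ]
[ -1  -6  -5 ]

The determinant is 56.

Expand along row 1:
  + (-1) · |-5 1; -6 -5| = (-1)·(25 − (-6)) = -31
  − 4 · |2 1; -1 -5| = −4·(-10 − (-1)) = 36
  + (-3) · |2 -5; -1 -6| = (-3)·(-12 − 5) = 51
Sum: (-31) + (36) + (51) = 56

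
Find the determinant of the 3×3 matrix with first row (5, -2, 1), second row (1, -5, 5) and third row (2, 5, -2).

-84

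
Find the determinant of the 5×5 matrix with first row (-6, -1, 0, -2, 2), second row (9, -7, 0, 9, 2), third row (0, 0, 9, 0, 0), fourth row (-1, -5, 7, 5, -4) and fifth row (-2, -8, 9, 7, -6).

-2430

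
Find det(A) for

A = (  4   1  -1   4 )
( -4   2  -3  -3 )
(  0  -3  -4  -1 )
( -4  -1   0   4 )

Expand along row 3 (it has 1 zero):
  − (-3) · M_32   where M_32 = det([4 -1 4; -4 -3 -3; -4 0 4]) = -124
  + (-4) · M_33   where M_33 = det([4 1 4; -4 2 -3; -4 -1 4]) = 96
  − (-1) · M_34   where M_34 = det([4 1 -1; -4 2 -3; -4 -1 0]) = -12
det = (-1)·(-3)·(-124) + (+1)·(-4)·(96) + (-1)·(-1)·(-12) = -768

-768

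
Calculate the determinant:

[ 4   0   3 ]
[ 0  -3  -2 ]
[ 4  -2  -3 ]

Expand along row 1:
  + 4 · |-3 -2; -2 -3| = 4·(9 − 4) = 20
  + 3 · |0 -3; 4 -2| = 3·(0 − (-12)) = 36
Sum: (20) + (36) = 56

The determinant is 56.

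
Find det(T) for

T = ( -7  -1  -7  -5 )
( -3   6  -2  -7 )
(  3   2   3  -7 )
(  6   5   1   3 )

det(T) = 2041

Expand along row 1:
  + (-7) · M_11   where M_11 = det([6 -2 -7; 2 3 -7; 5 1 3]) = 269
  − (-1) · M_12   where M_12 = det([-3 -2 -7; 3 3 -7; 6 1 3]) = 159
  + (-7) · M_13   where M_13 = det([-3 6 -7; 3 2 -7; 6 5 3]) = -450
  − (-5) · M_14   where M_14 = det([-3 6 -2; 3 2 3; 6 5 1]) = 123
det = (+1)·(-7)·(269) + (-1)·(-1)·(159) + (+1)·(-7)·(-450) + (-1)·(-5)·(123) = 2041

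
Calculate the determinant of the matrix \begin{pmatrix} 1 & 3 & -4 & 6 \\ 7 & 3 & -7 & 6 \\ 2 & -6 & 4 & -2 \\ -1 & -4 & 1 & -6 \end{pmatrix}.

-678

Expand along row 1:
  + (1) · M_11   where M_11 = det([3 -7 6; -6 4 -2; -4 1 -6]) = 190
  − (3) · M_12   where M_12 = det([7 -7 6; 2 4 -2; -1 1 -6]) = -216
  + (-4) · M_13   where M_13 = det([7 3 6; 2 -6 -2; -1 -4 -6]) = 154
  − (6) · M_14   where M_14 = det([7 3 -7; 2 -6 4; -1 -4 1]) = 150
det = (+1)·(1)·(190) + (-1)·(3)·(-216) + (+1)·(-4)·(154) + (-1)·(6)·(150) = -678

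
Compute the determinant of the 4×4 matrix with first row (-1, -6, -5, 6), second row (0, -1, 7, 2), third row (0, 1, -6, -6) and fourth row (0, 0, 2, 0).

8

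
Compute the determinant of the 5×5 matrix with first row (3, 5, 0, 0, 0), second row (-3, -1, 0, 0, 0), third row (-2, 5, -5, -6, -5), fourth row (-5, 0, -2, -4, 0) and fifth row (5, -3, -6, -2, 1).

1296

The matrix is block lower-triangular with a 2×2 block and a 3×3 block on the diagonal, so its determinant equals the product of the determinants of the diagonal blocks.
det of the 2×2 block = 12
det of the 3×3 block = 108
det = (12)·(108) = 1296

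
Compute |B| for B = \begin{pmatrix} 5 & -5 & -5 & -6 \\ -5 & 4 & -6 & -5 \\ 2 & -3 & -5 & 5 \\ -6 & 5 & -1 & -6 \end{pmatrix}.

Expand along row 1:
  + (5) · M_11   where M_11 = det([4 -6 -5; -3 -5 5; 5 -1 -6]) = -42
  − (-5) · M_12   where M_12 = det([-5 -6 -5; 2 -5 5; -6 -1 -6]) = 93
  + (-5) · M_13   where M_13 = det([-5 4 -5; 2 -3 5; -6 5 -6]) = 3
  − (-6) · M_14   where M_14 = det([-5 4 -6; 2 -3 -5; -6 5 -1]) = 36
det = (+1)·(5)·(-42) + (-1)·(-5)·(93) + (+1)·(-5)·(3) + (-1)·(-6)·(36) = 456

|B| = 456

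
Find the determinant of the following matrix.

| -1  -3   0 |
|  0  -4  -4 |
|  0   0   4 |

The determinant is 16.

The matrix is upper triangular, so the determinant is the product of the diagonal entries:
det = (-1) · (-4) · (4) = 16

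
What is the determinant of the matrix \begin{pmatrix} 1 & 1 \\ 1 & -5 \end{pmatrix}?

-6

det = 1·(-5) − 1·1 = -5 − 1 = -6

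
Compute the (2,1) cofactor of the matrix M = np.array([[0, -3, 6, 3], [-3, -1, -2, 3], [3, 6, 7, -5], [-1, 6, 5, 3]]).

Delete row 2 and column 1; the remaining 3×3 submatrix is [-3 6 3; 6 7 -5; 6 5 3].
Its determinant is -462.
The cofactor carries sign (−1)^(2+1) = −1, so C_{2,1} = −(-462) = 462.

462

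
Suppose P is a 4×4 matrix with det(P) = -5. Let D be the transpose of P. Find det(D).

The determinant is -5.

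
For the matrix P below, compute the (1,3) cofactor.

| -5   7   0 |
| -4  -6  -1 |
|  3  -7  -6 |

46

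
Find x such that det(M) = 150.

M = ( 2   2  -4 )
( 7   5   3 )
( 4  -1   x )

x = -3

Expanding along the row containing x, det(M) is linear in x: det(M) = (-4)·x + (138).
Set (-4)·x + (138) = 150  ⇒  (-4)·x = 12  ⇒  x = -3.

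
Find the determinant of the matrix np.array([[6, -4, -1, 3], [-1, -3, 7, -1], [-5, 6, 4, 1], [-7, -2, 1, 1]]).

Expand along row 1:
  + (6) · M_11   where M_11 = det([-3 7 -1; 6 4 1; -2 1 1]) = -79
  − (-4) · M_12   where M_12 = det([-1 7 -1; -5 4 1; -7 1 1]) = -40
  + (-1) · M_13   where M_13 = det([-1 -3 -1; -5 6 1; -7 -2 1]) = -54
  − (3) · M_14   where M_14 = det([-1 -3 7; -5 6 4; -7 -2 1]) = 419
det = (+1)·(6)·(-79) + (-1)·(-4)·(-40) + (+1)·(-1)·(-54) + (-1)·(3)·(419) = -1837

-1837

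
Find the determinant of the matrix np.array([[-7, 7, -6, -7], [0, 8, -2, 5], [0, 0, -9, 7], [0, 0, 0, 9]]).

The matrix is upper triangular, so the determinant is the product of the diagonal entries:
det = (-7) · (8) · (-9) · (9) = 4536

4536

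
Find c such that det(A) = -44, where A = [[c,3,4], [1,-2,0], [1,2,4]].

6

Expanding along the column containing c, det(A) is linear in c: det(A) = (-8)·c + (4).
Set (-8)·c + (4) = -44  ⇒  (-8)·c = -48  ⇒  c = 6.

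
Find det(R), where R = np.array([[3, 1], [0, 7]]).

det(R) = 21

det(R) = 3·7 − 1·0 = 21 − 0 = 21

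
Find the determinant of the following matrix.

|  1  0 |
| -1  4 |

det = 1·4 − 0·(-1) = 4 − 0 = 4

4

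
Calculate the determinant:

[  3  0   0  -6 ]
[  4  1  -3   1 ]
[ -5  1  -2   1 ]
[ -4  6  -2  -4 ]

Expand along row 1 (it has 2 zeros):
  + (3) · M_11   where M_11 = det([1 -3 1; 1 -2 1; 6 -2 -4]) = -10
  − (-6) · M_14   where M_14 = det([4 1 -3; -5 1 -2; -4 6 -2]) = 116
det = (+1)·(3)·(-10) + (-1)·(-6)·(116) = 666

666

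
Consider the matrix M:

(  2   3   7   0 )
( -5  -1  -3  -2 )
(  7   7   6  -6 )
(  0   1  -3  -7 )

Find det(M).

det(M) = 449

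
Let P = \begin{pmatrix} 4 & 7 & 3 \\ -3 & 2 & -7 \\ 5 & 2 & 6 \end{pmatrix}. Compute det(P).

-63

Expand along row 1:
  + 4 · |2 -7; 2 6| = 4·(12 − (-14)) = 104
  − 7 · |-3 -7; 5 6| = −7·(-18 − (-35)) = -119
  + 3 · |-3 2; 5 2| = 3·(-6 − 10) = -48
Sum: (104) + (-119) + (-48) = -63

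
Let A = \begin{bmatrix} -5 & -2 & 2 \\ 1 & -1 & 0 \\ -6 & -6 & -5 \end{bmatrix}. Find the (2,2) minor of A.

Delete row 2 and column 2; the remaining 2×2 submatrix is [-5 2; -6 -5].
Its determinant is (-5)·(-5) − 2·(-6) = 37.

37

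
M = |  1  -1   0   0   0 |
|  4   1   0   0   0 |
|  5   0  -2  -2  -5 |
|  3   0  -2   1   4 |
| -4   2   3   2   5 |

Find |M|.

M is block lower-triangular with a 2×2 block and a 3×3 block on the diagonal, so its determinant equals the product of the determinants of the diagonal blocks.
det of the 2×2 block = 5
det of the 3×3 block = -3
det = (5)·(-3) = -15

-15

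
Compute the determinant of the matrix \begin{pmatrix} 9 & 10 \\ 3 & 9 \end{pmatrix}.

det = 9·9 − 10·3 = 81 − 30 = 51

The determinant is 51.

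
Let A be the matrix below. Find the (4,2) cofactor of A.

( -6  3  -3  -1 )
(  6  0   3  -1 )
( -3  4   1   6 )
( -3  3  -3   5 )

Delete row 4 and column 2; the remaining 3×3 submatrix is [-6 -3 -1; 6 3 -1; -3 1 6].
Its determinant is -30.
The cofactor carries sign (−1)^(4+2) = +1, so C_{4,2} = +(-30) = -30.

The cofactor is -30.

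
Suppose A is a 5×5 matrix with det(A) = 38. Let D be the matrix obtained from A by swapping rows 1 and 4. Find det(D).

Swapping two rows multiplies the determinant by −1.
det(D) = (-1)·(38) = -38

det(D) = -38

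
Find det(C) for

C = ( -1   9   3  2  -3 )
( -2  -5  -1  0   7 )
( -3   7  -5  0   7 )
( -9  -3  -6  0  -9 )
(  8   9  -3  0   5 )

Expand along column 4 (it has 4 zeros):
  − (2) · M_14   where M_14 = det([-2 -5 -1 7; -3 7 -5 7; -9 -3 -6 -9; 8 9 -3 5]) = 7200
det = (-1)·(2)·(7200) = -14400

-14400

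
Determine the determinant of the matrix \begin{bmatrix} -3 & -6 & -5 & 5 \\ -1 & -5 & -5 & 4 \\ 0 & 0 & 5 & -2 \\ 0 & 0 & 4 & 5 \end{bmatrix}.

297

The matrix is block upper-triangular with a 2×2 block and a 2×2 block on the diagonal, so its determinant equals the product of the determinants of the diagonal blocks.
det of the 2×2 block = 9
det of the 2×2 block = 33
det = (9)·(33) = 297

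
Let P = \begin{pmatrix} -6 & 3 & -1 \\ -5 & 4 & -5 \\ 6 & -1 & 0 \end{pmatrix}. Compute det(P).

|P| = -41

Expand along row 3:
  + 6 · |3 -1; 4 -5| = 6·(-15 − (-4)) = -66
  − (-1) · |-6 -1; -5 -5| = −(-1)·(30 − 5) = 25
Sum: (-66) + (25) = -41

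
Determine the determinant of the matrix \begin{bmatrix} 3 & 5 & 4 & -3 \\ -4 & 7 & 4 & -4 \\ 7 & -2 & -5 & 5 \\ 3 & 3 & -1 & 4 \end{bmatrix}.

Expand along row 1:
  + (3) · M_11   where M_11 = det([7 4 -4; -2 -5 5; 3 -1 4]) = -81
  − (5) · M_12   where M_12 = det([-4 4 -4; 7 -5 5; 3 -1 4]) = -24
  + (4) · M_13   where M_13 = det([-4 7 -4; 7 -2 5; 3 3 4]) = -107
  − (-3) · M_14   where M_14 = det([-4 7 4; 7 -2 -5; 3 3 -1]) = -16
det = (+1)·(3)·(-81) + (-1)·(5)·(-24) + (+1)·(4)·(-107) + (-1)·(-3)·(-16) = -599

-599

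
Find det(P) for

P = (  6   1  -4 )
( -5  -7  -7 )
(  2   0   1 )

Expand along column 2:
  − 1 · |-5 -7; 2 1| = −1·(-5 − (-14)) = -9
  + (-7) · |6 -4; 2 1| = (-7)·(6 − (-8)) = -98
Sum: (-9) + (-98) = -107

det(P) = -107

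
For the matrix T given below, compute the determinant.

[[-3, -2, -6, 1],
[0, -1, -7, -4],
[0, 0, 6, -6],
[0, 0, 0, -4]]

det(T) = -72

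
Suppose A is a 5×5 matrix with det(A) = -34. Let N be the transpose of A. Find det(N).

det(N) = -34

det(Aᵀ) = det(A).
det(N) = (1)·(-34) = -34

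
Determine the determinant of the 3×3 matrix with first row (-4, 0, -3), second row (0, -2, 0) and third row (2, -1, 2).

4

Expand along row 2:
  + (-2) · |-4 -3; 2 2| = (-2)·(-8 − (-6)) = 4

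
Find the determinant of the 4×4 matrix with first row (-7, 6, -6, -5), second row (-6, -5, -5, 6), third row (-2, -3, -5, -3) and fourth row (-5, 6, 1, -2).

Expand along row 1:
  + (-7) · M_11   where M_11 = det([-5 -5 6; -3 -5 -3; 6 1 -2]) = 217
  − (6) · M_12   where M_12 = det([-6 -5 6; -2 -5 -3; -5 1 -2]) = -295
  + (-6) · M_13   where M_13 = det([-6 -5 6; -2 -3 -3; -5 6 -2]) = -361
  − (-5) · M_14   where M_14 = det([-6 -5 -5; -2 -3 -5; -5 6 1]) = -162
det = (+1)·(-7)·(217) + (-1)·(6)·(-295) + (+1)·(-6)·(-361) + (-1)·(-5)·(-162) = 1607

The determinant is 1607.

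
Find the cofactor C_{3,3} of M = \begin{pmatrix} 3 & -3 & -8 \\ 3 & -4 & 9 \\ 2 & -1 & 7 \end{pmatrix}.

-3

Delete row 3 and column 3; the remaining 2×2 submatrix is [3 -3; 3 -4].
Its determinant is 3·(-4) − (-3)·3 = -3.
The cofactor carries sign (−1)^(3+3) = +1, so C_{3,3} = +(-3) = -3.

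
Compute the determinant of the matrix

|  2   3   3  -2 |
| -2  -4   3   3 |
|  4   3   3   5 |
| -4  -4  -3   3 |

The determinant is 222.

Expand along row 1:
  + (2) · M_11   where M_11 = det([-4 3 3; 3 3 5; -4 -3 3]) = -174
  − (3) · M_12   where M_12 = det([-2 3 3; 4 3 5; -4 -3 3]) = -144
  + (3) · M_13   where M_13 = det([-2 -4 3; 4 3 5; -4 -4 3]) = 58
  − (-2) · M_14   where M_14 = det([-2 -4 3; 4 3 3; -4 -4 -3]) = -18
det = (+1)·(2)·(-174) + (-1)·(3)·(-144) + (+1)·(3)·(58) + (-1)·(-2)·(-18) = 222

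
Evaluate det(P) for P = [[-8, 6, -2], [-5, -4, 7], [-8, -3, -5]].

The determinant is -780.

Expand along row 1:
  + (-8) · |-4 7; -3 -5| = (-8)·(20 − (-21)) = -328
  − 6 · |-5 7; -8 -5| = −6·(25 − (-56)) = -486
  + (-2) · |-5 -4; -8 -3| = (-2)·(15 − 32) = 34
Sum: (-328) + (-486) + (34) = -780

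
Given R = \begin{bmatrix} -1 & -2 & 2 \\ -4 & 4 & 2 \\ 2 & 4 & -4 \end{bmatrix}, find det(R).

0

Expand along row 1:
  + (-1) · |4 2; 4 -4| = (-1)·(-16 − 8) = 24
  − (-2) · |-4 2; 2 -4| = −(-2)·(16 − 4) = 24
  + 2 · |-4 4; 2 4| = 2·(-16 − 8) = -48
Sum: (24) + (24) + (-48) = 0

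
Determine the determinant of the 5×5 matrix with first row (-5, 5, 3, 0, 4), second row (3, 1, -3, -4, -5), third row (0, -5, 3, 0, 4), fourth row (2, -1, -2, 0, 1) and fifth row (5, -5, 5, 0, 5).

2900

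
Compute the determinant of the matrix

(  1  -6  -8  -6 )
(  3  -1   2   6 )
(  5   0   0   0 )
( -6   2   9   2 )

Expand along row 3 (it has 3 zeros):
  + (5) · M_31   where M_31 = det([-6 -8 -6; -1 2 6; 2 9 2]) = 266
det = (+1)·(5)·(266) = 1330

1330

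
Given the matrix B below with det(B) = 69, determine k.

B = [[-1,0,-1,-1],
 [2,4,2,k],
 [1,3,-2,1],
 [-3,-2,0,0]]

k = -9

Expanding along the column containing k, det(B) is linear in k: det(B) = (-3)·k + (42).
Set (-3)·k + (42) = 69  ⇒  (-3)·k = 27  ⇒  k = -9.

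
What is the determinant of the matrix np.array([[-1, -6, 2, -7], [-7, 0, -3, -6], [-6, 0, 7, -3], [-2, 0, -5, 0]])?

Expand along column 2 (it has 3 zeros):
  − (-6) · M_12   where M_12 = det([-7 -3 -6; -6 7 -3; -2 -5 0]) = -177
det = (-1)·(-6)·(-177) = -1062

-1062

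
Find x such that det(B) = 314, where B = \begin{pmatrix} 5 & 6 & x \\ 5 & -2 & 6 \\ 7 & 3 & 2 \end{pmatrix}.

Expanding along the row containing x, det(B) is linear in x: det(B) = (29)·x + (82).
Set (29)·x + (82) = 314  ⇒  (29)·x = 232  ⇒  x = 8.

x = 8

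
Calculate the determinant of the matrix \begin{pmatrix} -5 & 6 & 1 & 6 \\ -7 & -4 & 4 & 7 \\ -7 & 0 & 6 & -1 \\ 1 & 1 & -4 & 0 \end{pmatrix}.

Expand along row 3 (it has 1 zero):
  + (-7) · M_31   where M_31 = det([6 1 6; -4 4 7; 1 -4 0]) = 247
  + (6) · M_33   where M_33 = det([-5 6 6; -7 -4 7; 1 1 0]) = 59
  − (-1) · M_34   where M_34 = det([-5 6 1; -7 -4 4; 1 1 -4]) = -207
det = (+1)·(-7)·(247) + (+1)·(6)·(59) + (-1)·(-1)·(-207) = -1582

-1582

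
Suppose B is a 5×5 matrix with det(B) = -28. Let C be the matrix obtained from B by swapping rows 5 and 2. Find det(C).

28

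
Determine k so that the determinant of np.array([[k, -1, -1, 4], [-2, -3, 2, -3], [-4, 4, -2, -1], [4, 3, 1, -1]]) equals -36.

Expanding along the column containing k, det(M) is linear in k: det(M) = (-37)·k + (112).
Set (-37)·k + (112) = -36  ⇒  (-37)·k = -148  ⇒  k = 4.

4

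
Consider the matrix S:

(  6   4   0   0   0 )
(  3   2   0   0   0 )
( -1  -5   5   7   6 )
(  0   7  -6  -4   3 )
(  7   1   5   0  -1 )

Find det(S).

0

S is block lower-triangular with a 2×2 block and a 3×3 block on the diagonal, so its determinant equals the product of the determinants of the diagonal blocks.
det of the 2×2 block = 0
det of the 3×3 block = 203
det = (0)·(203) = 0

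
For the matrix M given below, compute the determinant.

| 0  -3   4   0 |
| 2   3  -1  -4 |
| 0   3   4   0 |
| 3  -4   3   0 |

Expand along column 4 (it has 3 zeros):
  + (-4) · M_24   where M_24 = det([0 -3 4; 0 3 4; 3 -4 3]) = -72
det = (+1)·(-4)·(-72) = 288

288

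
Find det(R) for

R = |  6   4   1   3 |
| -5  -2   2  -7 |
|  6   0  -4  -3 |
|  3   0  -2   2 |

The determinant is 98.

Expand along column 2 (it has 2 zeros):
  − (4) · M_12   where M_12 = det([-5 2 -7; 6 -4 -3; 3 -2 2]) = 28
  + (-2) · M_22   where M_22 = det([6 1 3; 6 -4 -3; 3 -2 2]) = -105
det = (-1)·(4)·(28) + (+1)·(-2)·(-105) = 98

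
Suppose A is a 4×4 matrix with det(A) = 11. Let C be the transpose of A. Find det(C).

11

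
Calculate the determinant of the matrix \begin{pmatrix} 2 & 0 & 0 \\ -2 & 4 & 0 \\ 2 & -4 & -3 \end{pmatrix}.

-24

The matrix is lower triangular, so the determinant is the product of the diagonal entries:
det = (2) · (4) · (-3) = -24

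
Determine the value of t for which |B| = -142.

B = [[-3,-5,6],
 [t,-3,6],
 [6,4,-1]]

-7

Expanding along the column containing t, det(B) is linear in t: det(B) = (19)·t + (-9).
Set (19)·t + (-9) = -142  ⇒  (19)·t = -133  ⇒  t = -7.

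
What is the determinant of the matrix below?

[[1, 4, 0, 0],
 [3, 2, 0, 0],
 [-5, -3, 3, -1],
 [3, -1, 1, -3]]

80

The matrix is block lower-triangular with a 2×2 block and a 2×2 block on the diagonal, so its determinant equals the product of the determinants of the diagonal blocks.
det of the 2×2 block = -10
det of the 2×2 block = -8
det = (-10)·(-8) = 80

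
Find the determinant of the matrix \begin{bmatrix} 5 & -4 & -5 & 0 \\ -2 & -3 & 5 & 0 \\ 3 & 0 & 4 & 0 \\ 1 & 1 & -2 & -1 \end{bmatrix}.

197

Expand along column 4 (it has 3 zeros):
  + (-1) · M_44   where M_44 = det([5 -4 -5; -2 -3 5; 3 0 4]) = -197
det = (+1)·(-1)·(-197) = 197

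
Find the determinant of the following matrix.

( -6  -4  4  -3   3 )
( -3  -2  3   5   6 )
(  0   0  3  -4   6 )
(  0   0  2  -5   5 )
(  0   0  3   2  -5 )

0

The matrix is block upper-triangular with a 2×2 block and a 3×3 block on the diagonal, so its determinant equals the product of the determinants of the diagonal blocks.
det of the 2×2 block = 0
det of the 3×3 block = 59
det = (0)·(59) = 0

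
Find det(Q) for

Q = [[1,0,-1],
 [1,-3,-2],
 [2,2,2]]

Expand along row 1:
  + 1 · |-3 -2; 2 2| = 1·(-6 − (-4)) = -2
  + (-1) · |1 -3; 2 2| = (-1)·(2 − (-6)) = -8
Sum: (-2) + (-8) = -10

-10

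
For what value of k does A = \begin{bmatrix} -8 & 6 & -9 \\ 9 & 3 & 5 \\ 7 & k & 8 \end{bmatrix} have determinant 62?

k = -7

Expanding along the column containing k, det(A) is linear in k: det(A) = (-41)·k + (-225).
Set (-41)·k + (-225) = 62  ⇒  (-41)·k = 287  ⇒  k = -7.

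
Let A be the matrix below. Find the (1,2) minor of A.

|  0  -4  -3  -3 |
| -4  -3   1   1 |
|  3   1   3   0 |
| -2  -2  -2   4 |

-60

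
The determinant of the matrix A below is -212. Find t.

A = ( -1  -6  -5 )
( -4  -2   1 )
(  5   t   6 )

0

Expanding along the row containing t, det(A) is linear in t: det(A) = (21)·t + (-212).
Set (21)·t + (-212) = -212  ⇒  (21)·t = 0  ⇒  t = 0.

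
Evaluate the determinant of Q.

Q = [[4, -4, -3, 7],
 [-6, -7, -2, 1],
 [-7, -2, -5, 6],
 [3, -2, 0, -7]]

det(Q) = -2462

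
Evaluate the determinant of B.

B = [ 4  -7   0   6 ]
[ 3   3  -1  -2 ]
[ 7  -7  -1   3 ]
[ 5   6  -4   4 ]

Expand along row 1 (it has 1 zero):
  + (4) · M_11   where M_11 = det([3 -1 -2; -7 -1 3; 6 -4 4]) = -90
  − (-7) · M_12   where M_12 = det([3 -1 -2; 7 -1 3; 5 -4 4]) = 83
  − (6) · M_14   where M_14 = det([3 3 -1; 7 -7 -1; 5 6 -4]) = 94
det = (+1)·(4)·(-90) + (-1)·(-7)·(83) + (-1)·(6)·(94) = -343

-343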